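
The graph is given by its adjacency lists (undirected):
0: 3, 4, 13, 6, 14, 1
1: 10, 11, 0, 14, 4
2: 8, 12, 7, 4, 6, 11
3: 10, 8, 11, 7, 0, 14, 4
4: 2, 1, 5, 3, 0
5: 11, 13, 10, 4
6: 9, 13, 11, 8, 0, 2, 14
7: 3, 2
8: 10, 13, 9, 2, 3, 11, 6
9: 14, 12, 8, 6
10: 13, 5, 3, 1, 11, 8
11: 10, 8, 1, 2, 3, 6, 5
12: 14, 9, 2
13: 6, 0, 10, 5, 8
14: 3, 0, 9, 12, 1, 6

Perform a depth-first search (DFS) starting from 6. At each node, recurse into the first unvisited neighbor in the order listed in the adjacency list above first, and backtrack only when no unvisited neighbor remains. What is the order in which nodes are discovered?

Visit 6
6 → 9
9 → 14
14 → 3
3 → 10
10 → 13
13 → 0
0 → 4
4 → 2
2 → 8
8 → 11
11 → 1
11 → 5
2 → 12
2 → 7

6, 9, 14, 3, 10, 13, 0, 4, 2, 8, 11, 1, 5, 12, 7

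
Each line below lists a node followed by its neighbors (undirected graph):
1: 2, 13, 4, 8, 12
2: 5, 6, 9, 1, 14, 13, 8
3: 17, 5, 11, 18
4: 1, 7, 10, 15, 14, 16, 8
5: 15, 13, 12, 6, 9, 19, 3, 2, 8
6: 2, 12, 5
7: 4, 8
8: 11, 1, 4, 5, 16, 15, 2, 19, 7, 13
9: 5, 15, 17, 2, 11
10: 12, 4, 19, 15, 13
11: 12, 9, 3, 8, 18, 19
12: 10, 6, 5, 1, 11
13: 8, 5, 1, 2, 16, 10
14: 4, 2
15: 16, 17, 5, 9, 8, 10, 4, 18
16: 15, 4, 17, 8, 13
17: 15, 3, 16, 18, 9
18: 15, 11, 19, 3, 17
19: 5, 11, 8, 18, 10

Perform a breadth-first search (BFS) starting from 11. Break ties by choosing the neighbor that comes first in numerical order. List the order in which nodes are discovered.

11 3 8 9 12 18 19 5 17 1 2 4 7 13 15 16 6 10 14

Visit 11; enqueue 3, 8, 9, 12, 18, 19 → queue [3, 8, 9, 12, 18, 19]
Visit 3; enqueue 5, 17 → queue [8, 9, 12, 18, 19, 5, 17]
Visit 8; enqueue 1, 2, 4, 7, 13, 15, 16 → queue [9, 12, 18, 19, 5, 17, 1, 2, 4, 7, 13, 15, 16]
Visit 9 → queue [12, 18, 19, 5, 17, 1, 2, 4, 7, 13, 15, 16]
Visit 12; enqueue 6, 10 → queue [18, 19, 5, 17, 1, 2, 4, 7, 13, 15, 16, 6, 10]
Visit 18 → queue [19, 5, 17, 1, 2, 4, 7, 13, 15, 16, 6, 10]
Visit 19 → queue [5, 17, 1, 2, 4, 7, 13, 15, 16, 6, 10]
Visit 5 → queue [17, 1, 2, 4, 7, 13, 15, 16, 6, 10]
Visit 17 → queue [1, 2, 4, 7, 13, 15, 16, 6, 10]
Visit 1 → queue [2, 4, 7, 13, 15, 16, 6, 10]
Visit 2; enqueue 14 → queue [4, 7, 13, 15, 16, 6, 10, 14]
Visit 4 → queue [7, 13, 15, 16, 6, 10, 14]
Visit 7 → queue [13, 15, 16, 6, 10, 14]
Visit 13 → queue [15, 16, 6, 10, 14]
Visit 15 → queue [16, 6, 10, 14]
Visit 16 → queue [6, 10, 14]
Visit 6 → queue [10, 14]
Visit 10 → queue [14]
Visit 14 → queue []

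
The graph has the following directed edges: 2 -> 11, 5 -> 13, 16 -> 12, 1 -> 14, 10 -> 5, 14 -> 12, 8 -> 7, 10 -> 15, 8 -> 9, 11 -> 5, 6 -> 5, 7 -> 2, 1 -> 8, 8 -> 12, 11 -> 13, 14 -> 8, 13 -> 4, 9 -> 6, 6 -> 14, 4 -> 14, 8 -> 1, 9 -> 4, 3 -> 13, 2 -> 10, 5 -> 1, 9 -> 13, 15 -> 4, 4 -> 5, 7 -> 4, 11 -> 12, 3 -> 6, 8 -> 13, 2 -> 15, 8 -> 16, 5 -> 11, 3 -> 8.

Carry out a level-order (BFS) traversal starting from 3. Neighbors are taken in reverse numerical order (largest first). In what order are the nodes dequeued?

Visit 3; enqueue 13, 8, 6 → queue [13, 8, 6]
Visit 13; enqueue 4 → queue [8, 6, 4]
Visit 8; enqueue 16, 12, 9, 7, 1 → queue [6, 4, 16, 12, 9, 7, 1]
Visit 6; enqueue 14, 5 → queue [4, 16, 12, 9, 7, 1, 14, 5]
Visit 4 → queue [16, 12, 9, 7, 1, 14, 5]
Visit 16 → queue [12, 9, 7, 1, 14, 5]
Visit 12 → queue [9, 7, 1, 14, 5]
Visit 9 → queue [7, 1, 14, 5]
Visit 7; enqueue 2 → queue [1, 14, 5, 2]
Visit 1 → queue [14, 5, 2]
Visit 14 → queue [5, 2]
Visit 5; enqueue 11 → queue [2, 11]
Visit 2; enqueue 15, 10 → queue [11, 15, 10]
Visit 11 → queue [15, 10]
Visit 15 → queue [10]
Visit 10 → queue []

3 → 13 → 8 → 6 → 4 → 16 → 12 → 9 → 7 → 1 → 14 → 5 → 2 → 11 → 15 → 10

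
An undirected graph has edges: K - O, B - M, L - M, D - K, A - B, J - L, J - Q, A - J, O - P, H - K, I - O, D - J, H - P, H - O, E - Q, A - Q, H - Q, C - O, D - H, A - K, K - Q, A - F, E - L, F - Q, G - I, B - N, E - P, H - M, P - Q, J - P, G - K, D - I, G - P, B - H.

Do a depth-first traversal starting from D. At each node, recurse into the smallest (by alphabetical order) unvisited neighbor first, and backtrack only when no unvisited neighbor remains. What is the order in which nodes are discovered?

D -> H -> B -> A -> F -> Q -> E -> L -> J -> P -> G -> I -> O -> C -> K -> M -> N

Visit D
D → H
H → B
B → A
A → F
F → Q
Q → E
E → L
L → J
J → P
P → G
G → I
I → O
O → C
O → K
L → M
B → N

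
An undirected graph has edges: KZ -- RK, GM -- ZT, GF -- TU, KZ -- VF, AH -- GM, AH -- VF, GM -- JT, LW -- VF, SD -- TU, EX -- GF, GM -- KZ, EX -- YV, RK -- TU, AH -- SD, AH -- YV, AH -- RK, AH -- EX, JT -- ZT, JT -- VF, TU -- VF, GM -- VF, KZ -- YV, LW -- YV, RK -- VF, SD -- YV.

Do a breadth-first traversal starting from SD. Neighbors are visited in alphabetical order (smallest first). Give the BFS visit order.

SD -> AH -> TU -> YV -> EX -> GM -> RK -> VF -> GF -> KZ -> LW -> JT -> ZT

Visit SD; enqueue AH, TU, YV → queue [AH, TU, YV]
Visit AH; enqueue EX, GM, RK, VF → queue [TU, YV, EX, GM, RK, VF]
Visit TU; enqueue GF → queue [YV, EX, GM, RK, VF, GF]
Visit YV; enqueue KZ, LW → queue [EX, GM, RK, VF, GF, KZ, LW]
Visit EX → queue [GM, RK, VF, GF, KZ, LW]
Visit GM; enqueue JT, ZT → queue [RK, VF, GF, KZ, LW, JT, ZT]
Visit RK → queue [VF, GF, KZ, LW, JT, ZT]
Visit VF → queue [GF, KZ, LW, JT, ZT]
Visit GF → queue [KZ, LW, JT, ZT]
Visit KZ → queue [LW, JT, ZT]
Visit LW → queue [JT, ZT]
Visit JT → queue [ZT]
Visit ZT → queue []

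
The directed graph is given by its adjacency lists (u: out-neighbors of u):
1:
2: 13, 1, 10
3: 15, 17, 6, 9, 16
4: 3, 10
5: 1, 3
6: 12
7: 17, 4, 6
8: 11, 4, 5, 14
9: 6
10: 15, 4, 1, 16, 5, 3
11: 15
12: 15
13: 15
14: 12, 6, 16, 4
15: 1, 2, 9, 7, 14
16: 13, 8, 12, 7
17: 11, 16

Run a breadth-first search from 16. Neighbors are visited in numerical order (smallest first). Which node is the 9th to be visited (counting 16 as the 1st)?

Visit 16; enqueue 7, 8, 12, 13 → queue [7, 8, 12, 13]
Visit 7; enqueue 4, 6, 17 → queue [8, 12, 13, 4, 6, 17]
Visit 8; enqueue 5, 11, 14 → queue [12, 13, 4, 6, 17, 5, 11, 14]
Visit 12; enqueue 15 → queue [13, 4, 6, 17, 5, 11, 14, 15]
Visit 13 → queue [4, 6, 17, 5, 11, 14, 15]
Visit 4; enqueue 3, 10 → queue [6, 17, 5, 11, 14, 15, 3, 10]
Visit 6 → queue [17, 5, 11, 14, 15, 3, 10]
Visit 17 → queue [5, 11, 14, 15, 3, 10]
Visit 5; enqueue 1 → queue [11, 14, 15, 3, 10, 1]
Visit 11 → queue [14, 15, 3, 10, 1]
Visit 14 → queue [15, 3, 10, 1]
Visit 15; enqueue 2, 9 → queue [3, 10, 1, 2, 9]
Visit 3 → queue [10, 1, 2, 9]
Visit 10 → queue [1, 2, 9]
Visit 1 → queue [2, 9]
Visit 2 → queue [9]
Visit 9 → queue []

Visit order: 16, 7, 8, 12, 13, 4, 6, 17, 5, 11, 14, 15, 3, 10, 1, 2, 9

5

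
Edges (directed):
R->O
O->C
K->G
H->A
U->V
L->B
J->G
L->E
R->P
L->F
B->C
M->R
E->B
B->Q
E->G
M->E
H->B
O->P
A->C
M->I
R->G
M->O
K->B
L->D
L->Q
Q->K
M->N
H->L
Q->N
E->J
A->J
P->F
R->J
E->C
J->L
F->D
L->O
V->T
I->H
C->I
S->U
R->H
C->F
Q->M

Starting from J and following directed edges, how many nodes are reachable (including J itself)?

BFS from J visits: J, L, G, Q, O, F, E, D, B, N, M, K, P, C, R, I, H, A
Reachable nodes: 18 of 22 total.

18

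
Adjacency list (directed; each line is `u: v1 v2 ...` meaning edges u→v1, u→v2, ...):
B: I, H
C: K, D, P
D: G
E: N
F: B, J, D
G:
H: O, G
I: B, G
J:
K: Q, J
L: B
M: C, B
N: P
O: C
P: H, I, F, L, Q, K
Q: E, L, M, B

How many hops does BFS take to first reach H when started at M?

2

Level 0: M
Level 1: B, C
Level 2: D, H, I, K, P
Level 3: F, G, J, L, O, Q
Level 4: E
Level 5: N
H first appears at level 2.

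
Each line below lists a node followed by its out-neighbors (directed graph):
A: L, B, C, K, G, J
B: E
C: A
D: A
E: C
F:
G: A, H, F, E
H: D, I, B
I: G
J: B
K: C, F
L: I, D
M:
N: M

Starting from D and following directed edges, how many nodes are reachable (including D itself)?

BFS from D visits: D, A, L, B, C, K, G, J, I, E, F, H
Reachable nodes: 12 of 14 total.

12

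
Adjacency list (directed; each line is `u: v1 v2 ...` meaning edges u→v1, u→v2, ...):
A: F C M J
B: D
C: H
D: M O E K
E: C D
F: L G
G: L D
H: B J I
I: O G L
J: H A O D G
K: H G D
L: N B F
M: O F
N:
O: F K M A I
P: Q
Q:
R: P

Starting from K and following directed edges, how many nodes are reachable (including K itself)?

BFS from K visits: K, D, G, H, E, M, O, L, B, I, J, C, F, A, N
Reachable nodes: 15 of 18 total.

15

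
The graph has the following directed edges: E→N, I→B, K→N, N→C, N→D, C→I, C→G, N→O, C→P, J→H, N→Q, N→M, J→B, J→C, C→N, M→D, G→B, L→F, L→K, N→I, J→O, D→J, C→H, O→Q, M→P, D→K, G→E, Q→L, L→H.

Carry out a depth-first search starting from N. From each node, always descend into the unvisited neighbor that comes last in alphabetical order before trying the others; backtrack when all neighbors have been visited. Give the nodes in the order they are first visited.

Visit N
N → Q
Q → L
L → K
L → H
L → F
N → O
N → M
M → P
M → D
D → J
J → C
C → I
I → B
C → G
G → E

N → Q → L → K → H → F → O → M → P → D → J → C → I → B → G → E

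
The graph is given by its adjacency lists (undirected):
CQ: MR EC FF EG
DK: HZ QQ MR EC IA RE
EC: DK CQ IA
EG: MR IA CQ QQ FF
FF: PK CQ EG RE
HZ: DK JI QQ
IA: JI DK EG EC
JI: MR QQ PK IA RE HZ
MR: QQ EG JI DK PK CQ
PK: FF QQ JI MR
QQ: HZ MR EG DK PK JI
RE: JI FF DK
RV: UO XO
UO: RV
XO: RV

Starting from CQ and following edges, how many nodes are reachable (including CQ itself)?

12

BFS from CQ visits: CQ, EC, EG, FF, MR, DK, IA, QQ, PK, RE, JI, HZ
Reachable nodes: 12 of 15 total.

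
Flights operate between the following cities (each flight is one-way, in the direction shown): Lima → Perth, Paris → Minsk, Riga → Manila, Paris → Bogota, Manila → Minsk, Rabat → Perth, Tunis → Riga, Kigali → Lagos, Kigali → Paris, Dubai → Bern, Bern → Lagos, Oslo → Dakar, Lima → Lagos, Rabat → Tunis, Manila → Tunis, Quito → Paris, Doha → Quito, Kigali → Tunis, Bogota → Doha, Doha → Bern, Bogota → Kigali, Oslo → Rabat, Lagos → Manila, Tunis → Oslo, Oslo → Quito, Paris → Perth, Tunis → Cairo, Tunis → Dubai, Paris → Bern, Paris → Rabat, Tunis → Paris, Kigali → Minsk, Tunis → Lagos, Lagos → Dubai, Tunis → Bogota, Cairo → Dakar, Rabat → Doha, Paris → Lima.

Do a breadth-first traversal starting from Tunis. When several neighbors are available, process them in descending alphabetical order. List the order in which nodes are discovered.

Tunis -> Riga -> Paris -> Oslo -> Lagos -> Dubai -> Cairo -> Bogota -> Manila -> Rabat -> Perth -> Minsk -> Lima -> Bern -> Quito -> Dakar -> Kigali -> Doha

Visit Tunis; enqueue Riga, Paris, Oslo, Lagos, Dubai, Cairo, Bogota → queue [Riga, Paris, Oslo, Lagos, Dubai, Cairo, Bogota]
Visit Riga; enqueue Manila → queue [Paris, Oslo, Lagos, Dubai, Cairo, Bogota, Manila]
Visit Paris; enqueue Rabat, Perth, Minsk, Lima, Bern → queue [Oslo, Lagos, Dubai, Cairo, Bogota, Manila, Rabat, Perth, Minsk, Lima, Bern]
Visit Oslo; enqueue Quito, Dakar → queue [Lagos, Dubai, Cairo, Bogota, Manila, Rabat, Perth, Minsk, Lima, Bern, Quito, Dakar]
Visit Lagos → queue [Dubai, Cairo, Bogota, Manila, Rabat, Perth, Minsk, Lima, Bern, Quito, Dakar]
Visit Dubai → queue [Cairo, Bogota, Manila, Rabat, Perth, Minsk, Lima, Bern, Quito, Dakar]
Visit Cairo → queue [Bogota, Manila, Rabat, Perth, Minsk, Lima, Bern, Quito, Dakar]
Visit Bogota; enqueue Kigali, Doha → queue [Manila, Rabat, Perth, Minsk, Lima, Bern, Quito, Dakar, Kigali, Doha]
Visit Manila → queue [Rabat, Perth, Minsk, Lima, Bern, Quito, Dakar, Kigali, Doha]
Visit Rabat → queue [Perth, Minsk, Lima, Bern, Quito, Dakar, Kigali, Doha]
Visit Perth → queue [Minsk, Lima, Bern, Quito, Dakar, Kigali, Doha]
Visit Minsk → queue [Lima, Bern, Quito, Dakar, Kigali, Doha]
Visit Lima → queue [Bern, Quito, Dakar, Kigali, Doha]
Visit Bern → queue [Quito, Dakar, Kigali, Doha]
Visit Quito → queue [Dakar, Kigali, Doha]
Visit Dakar → queue [Kigali, Doha]
Visit Kigali → queue [Doha]
Visit Doha → queue []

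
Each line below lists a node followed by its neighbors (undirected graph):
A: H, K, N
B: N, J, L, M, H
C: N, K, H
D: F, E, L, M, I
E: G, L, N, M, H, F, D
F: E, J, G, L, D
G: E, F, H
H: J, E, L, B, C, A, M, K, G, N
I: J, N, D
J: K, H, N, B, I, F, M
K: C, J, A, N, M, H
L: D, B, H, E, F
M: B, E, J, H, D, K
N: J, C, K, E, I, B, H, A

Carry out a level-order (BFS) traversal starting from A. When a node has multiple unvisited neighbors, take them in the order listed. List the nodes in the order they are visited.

Visit A; enqueue H, K, N → queue [H, K, N]
Visit H; enqueue J, E, L, B, C, M, G → queue [K, N, J, E, L, B, C, M, G]
Visit K → queue [N, J, E, L, B, C, M, G]
Visit N; enqueue I → queue [J, E, L, B, C, M, G, I]
Visit J; enqueue F → queue [E, L, B, C, M, G, I, F]
Visit E; enqueue D → queue [L, B, C, M, G, I, F, D]
Visit L → queue [B, C, M, G, I, F, D]
Visit B → queue [C, M, G, I, F, D]
Visit C → queue [M, G, I, F, D]
Visit M → queue [G, I, F, D]
Visit G → queue [I, F, D]
Visit I → queue [F, D]
Visit F → queue [D]
Visit D → queue []

A, H, K, N, J, E, L, B, C, M, G, I, F, D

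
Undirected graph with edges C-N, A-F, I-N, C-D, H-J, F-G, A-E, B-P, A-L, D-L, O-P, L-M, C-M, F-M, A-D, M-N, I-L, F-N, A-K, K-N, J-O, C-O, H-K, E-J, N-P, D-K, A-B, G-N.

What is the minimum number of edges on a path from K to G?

Level 0: K
Level 1: A, D, H, N
Level 2: B, C, E, F, G, I, J, L, M, P
Level 3: O
G first appears at level 2.

2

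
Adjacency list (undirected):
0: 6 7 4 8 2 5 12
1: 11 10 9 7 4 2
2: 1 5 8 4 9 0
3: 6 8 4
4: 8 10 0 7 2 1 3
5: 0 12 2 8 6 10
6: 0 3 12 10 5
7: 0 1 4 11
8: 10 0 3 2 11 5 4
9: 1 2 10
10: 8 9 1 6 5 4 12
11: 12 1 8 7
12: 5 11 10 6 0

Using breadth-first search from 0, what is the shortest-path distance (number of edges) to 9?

Level 0: 0
Level 1: 2, 4, 5, 6, 7, 8, 12
Level 2: 1, 3, 9, 10, 11
9 first appears at level 2.

2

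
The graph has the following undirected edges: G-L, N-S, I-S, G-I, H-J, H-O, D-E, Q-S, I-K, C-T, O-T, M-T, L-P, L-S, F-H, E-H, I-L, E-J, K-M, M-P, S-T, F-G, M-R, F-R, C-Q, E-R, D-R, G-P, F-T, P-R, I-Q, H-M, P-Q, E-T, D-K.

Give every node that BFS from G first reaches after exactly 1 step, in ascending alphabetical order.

F, I, L, P

Level 0: G
Level 1: F, I, L, P
Level 2: H, K, M, Q, R, S, T
Level 3: C, D, E, J, N, O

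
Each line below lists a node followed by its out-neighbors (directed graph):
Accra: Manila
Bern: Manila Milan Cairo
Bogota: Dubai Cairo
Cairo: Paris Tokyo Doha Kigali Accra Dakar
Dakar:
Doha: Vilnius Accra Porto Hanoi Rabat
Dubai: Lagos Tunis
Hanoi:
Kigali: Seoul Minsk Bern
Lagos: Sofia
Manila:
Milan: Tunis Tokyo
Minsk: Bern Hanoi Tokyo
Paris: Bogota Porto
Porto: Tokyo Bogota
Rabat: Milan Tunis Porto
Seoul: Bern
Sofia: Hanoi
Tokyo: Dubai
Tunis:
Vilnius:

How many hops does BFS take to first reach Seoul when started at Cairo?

2

Level 0: Cairo
Level 1: Accra, Dakar, Doha, Kigali, Paris, Tokyo
Level 2: Bern, Bogota, Dubai, Hanoi, Manila, Minsk, Porto, Rabat, Seoul, Vilnius
Level 3: Lagos, Milan, Tunis
Level 4: Sofia
Seoul first appears at level 2.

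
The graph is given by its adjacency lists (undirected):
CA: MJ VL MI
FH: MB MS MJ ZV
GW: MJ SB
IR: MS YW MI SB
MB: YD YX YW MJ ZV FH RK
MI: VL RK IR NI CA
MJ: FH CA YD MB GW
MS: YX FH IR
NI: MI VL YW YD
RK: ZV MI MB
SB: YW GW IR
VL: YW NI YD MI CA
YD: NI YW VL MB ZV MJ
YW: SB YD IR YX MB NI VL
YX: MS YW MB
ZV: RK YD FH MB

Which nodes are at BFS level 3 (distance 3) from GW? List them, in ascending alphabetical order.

MI, MS, NI, RK, VL, YX, ZV

Level 0: GW
Level 1: MJ, SB
Level 2: CA, FH, IR, MB, YD, YW
Level 3: MI, MS, NI, RK, VL, YX, ZV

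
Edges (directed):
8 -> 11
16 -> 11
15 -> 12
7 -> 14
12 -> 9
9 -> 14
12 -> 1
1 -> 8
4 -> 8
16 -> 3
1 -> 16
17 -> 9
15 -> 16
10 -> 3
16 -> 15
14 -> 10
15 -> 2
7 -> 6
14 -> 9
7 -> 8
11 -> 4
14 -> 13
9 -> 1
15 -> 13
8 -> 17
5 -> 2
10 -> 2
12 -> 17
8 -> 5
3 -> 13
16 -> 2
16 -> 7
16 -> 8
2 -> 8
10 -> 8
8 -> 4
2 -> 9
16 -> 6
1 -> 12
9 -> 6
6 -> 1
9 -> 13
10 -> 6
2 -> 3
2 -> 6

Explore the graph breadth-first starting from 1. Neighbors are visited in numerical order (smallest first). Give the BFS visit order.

Visit 1; enqueue 8, 12, 16 → queue [8, 12, 16]
Visit 8; enqueue 4, 5, 11, 17 → queue [12, 16, 4, 5, 11, 17]
Visit 12; enqueue 9 → queue [16, 4, 5, 11, 17, 9]
Visit 16; enqueue 2, 3, 6, 7, 15 → queue [4, 5, 11, 17, 9, 2, 3, 6, 7, 15]
Visit 4 → queue [5, 11, 17, 9, 2, 3, 6, 7, 15]
Visit 5 → queue [11, 17, 9, 2, 3, 6, 7, 15]
Visit 11 → queue [17, 9, 2, 3, 6, 7, 15]
Visit 17 → queue [9, 2, 3, 6, 7, 15]
Visit 9; enqueue 13, 14 → queue [2, 3, 6, 7, 15, 13, 14]
Visit 2 → queue [3, 6, 7, 15, 13, 14]
Visit 3 → queue [6, 7, 15, 13, 14]
Visit 6 → queue [7, 15, 13, 14]
Visit 7 → queue [15, 13, 14]
Visit 15 → queue [13, 14]
Visit 13 → queue [14]
Visit 14; enqueue 10 → queue [10]
Visit 10 → queue []

1, 8, 12, 16, 4, 5, 11, 17, 9, 2, 3, 6, 7, 15, 13, 14, 10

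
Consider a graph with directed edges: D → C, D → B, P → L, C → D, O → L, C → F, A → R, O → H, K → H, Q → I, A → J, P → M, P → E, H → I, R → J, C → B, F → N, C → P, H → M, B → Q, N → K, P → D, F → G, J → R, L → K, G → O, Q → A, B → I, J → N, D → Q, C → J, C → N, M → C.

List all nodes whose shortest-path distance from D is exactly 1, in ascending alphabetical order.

Level 0: D
Level 1: B, C, Q
Level 2: A, F, I, J, N, P
Level 3: E, G, K, L, M, R
Level 4: H, O

B, C, Q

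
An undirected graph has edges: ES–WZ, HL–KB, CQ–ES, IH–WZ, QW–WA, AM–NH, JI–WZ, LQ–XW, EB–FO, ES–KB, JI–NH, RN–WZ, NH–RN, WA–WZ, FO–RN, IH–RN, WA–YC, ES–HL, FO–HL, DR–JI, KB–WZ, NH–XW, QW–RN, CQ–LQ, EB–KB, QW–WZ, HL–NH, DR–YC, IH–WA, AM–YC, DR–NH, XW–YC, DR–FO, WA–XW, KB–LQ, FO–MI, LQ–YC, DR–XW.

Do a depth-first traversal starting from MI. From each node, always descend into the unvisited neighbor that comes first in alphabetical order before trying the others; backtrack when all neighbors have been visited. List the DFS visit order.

Visit MI
MI → FO
FO → DR
DR → JI
JI → NH
NH → AM
AM → YC
YC → LQ
LQ → CQ
CQ → ES
ES → HL
HL → KB
KB → EB
KB → WZ
WZ → IH
IH → RN
RN → QW
QW → WA
WA → XW

MI -> FO -> DR -> JI -> NH -> AM -> YC -> LQ -> CQ -> ES -> HL -> KB -> EB -> WZ -> IH -> RN -> QW -> WA -> XW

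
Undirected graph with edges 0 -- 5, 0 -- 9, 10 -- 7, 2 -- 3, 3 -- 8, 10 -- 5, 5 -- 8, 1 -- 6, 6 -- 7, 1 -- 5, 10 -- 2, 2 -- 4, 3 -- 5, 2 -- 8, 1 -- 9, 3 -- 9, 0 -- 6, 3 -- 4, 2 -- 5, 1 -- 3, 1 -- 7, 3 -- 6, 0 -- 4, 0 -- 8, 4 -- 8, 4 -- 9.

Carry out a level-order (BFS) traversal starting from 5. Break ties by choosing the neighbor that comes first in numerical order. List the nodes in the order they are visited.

5, 0, 1, 2, 3, 8, 10, 4, 6, 9, 7

Visit 5; enqueue 0, 1, 2, 3, 8, 10 → queue [0, 1, 2, 3, 8, 10]
Visit 0; enqueue 4, 6, 9 → queue [1, 2, 3, 8, 10, 4, 6, 9]
Visit 1; enqueue 7 → queue [2, 3, 8, 10, 4, 6, 9, 7]
Visit 2 → queue [3, 8, 10, 4, 6, 9, 7]
Visit 3 → queue [8, 10, 4, 6, 9, 7]
Visit 8 → queue [10, 4, 6, 9, 7]
Visit 10 → queue [4, 6, 9, 7]
Visit 4 → queue [6, 9, 7]
Visit 6 → queue [9, 7]
Visit 9 → queue [7]
Visit 7 → queue []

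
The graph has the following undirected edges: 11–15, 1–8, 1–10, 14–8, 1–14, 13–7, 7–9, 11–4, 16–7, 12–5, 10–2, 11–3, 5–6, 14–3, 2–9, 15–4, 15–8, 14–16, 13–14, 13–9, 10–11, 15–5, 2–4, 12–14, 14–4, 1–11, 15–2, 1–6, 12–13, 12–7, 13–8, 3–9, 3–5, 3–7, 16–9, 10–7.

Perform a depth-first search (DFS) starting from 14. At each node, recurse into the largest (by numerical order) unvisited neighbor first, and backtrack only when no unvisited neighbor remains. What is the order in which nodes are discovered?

14 16 9 13 12 7 10 11 15 8 1 6 5 3 4 2

Visit 14
14 → 16
16 → 9
9 → 13
13 → 12
12 → 7
7 → 10
10 → 11
11 → 15
15 → 8
8 → 1
1 → 6
6 → 5
5 → 3
15 → 4
4 → 2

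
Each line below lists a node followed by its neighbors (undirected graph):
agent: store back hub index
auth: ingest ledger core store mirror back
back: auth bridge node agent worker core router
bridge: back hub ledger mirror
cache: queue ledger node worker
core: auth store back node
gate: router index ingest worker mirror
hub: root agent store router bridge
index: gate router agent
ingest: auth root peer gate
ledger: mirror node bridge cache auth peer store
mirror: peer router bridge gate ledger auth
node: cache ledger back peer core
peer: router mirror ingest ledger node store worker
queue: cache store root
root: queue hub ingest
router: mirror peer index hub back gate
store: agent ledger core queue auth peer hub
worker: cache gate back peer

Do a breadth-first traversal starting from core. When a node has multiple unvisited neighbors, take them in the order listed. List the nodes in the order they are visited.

core, auth, store, back, node, ingest, ledger, mirror, agent, queue, peer, hub, bridge, worker, router, cache, root, gate, index

Visit core; enqueue auth, store, back, node → queue [auth, store, back, node]
Visit auth; enqueue ingest, ledger, mirror → queue [store, back, node, ingest, ledger, mirror]
Visit store; enqueue agent, queue, peer, hub → queue [back, node, ingest, ledger, mirror, agent, queue, peer, hub]
Visit back; enqueue bridge, worker, router → queue [node, ingest, ledger, mirror, agent, queue, peer, hub, bridge, worker, router]
Visit node; enqueue cache → queue [ingest, ledger, mirror, agent, queue, peer, hub, bridge, worker, router, cache]
Visit ingest; enqueue root, gate → queue [ledger, mirror, agent, queue, peer, hub, bridge, worker, router, cache, root, gate]
Visit ledger → queue [mirror, agent, queue, peer, hub, bridge, worker, router, cache, root, gate]
Visit mirror → queue [agent, queue, peer, hub, bridge, worker, router, cache, root, gate]
Visit agent; enqueue index → queue [queue, peer, hub, bridge, worker, router, cache, root, gate, index]
Visit queue → queue [peer, hub, bridge, worker, router, cache, root, gate, index]
Visit peer → queue [hub, bridge, worker, router, cache, root, gate, index]
Visit hub → queue [bridge, worker, router, cache, root, gate, index]
Visit bridge → queue [worker, router, cache, root, gate, index]
Visit worker → queue [router, cache, root, gate, index]
Visit router → queue [cache, root, gate, index]
Visit cache → queue [root, gate, index]
Visit root → queue [gate, index]
Visit gate → queue [index]
Visit index → queue []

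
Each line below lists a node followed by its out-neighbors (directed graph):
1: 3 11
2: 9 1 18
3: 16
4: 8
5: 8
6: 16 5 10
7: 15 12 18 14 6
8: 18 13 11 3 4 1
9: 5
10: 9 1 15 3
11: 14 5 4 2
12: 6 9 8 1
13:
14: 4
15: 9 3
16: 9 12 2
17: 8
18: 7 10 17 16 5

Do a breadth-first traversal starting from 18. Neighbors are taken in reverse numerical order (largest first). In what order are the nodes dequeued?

Visit 18; enqueue 17, 16, 10, 7, 5 → queue [17, 16, 10, 7, 5]
Visit 17; enqueue 8 → queue [16, 10, 7, 5, 8]
Visit 16; enqueue 12, 9, 2 → queue [10, 7, 5, 8, 12, 9, 2]
Visit 10; enqueue 15, 3, 1 → queue [7, 5, 8, 12, 9, 2, 15, 3, 1]
Visit 7; enqueue 14, 6 → queue [5, 8, 12, 9, 2, 15, 3, 1, 14, 6]
Visit 5 → queue [8, 12, 9, 2, 15, 3, 1, 14, 6]
Visit 8; enqueue 13, 11, 4 → queue [12, 9, 2, 15, 3, 1, 14, 6, 13, 11, 4]
Visit 12 → queue [9, 2, 15, 3, 1, 14, 6, 13, 11, 4]
Visit 9 → queue [2, 15, 3, 1, 14, 6, 13, 11, 4]
Visit 2 → queue [15, 3, 1, 14, 6, 13, 11, 4]
Visit 15 → queue [3, 1, 14, 6, 13, 11, 4]
Visit 3 → queue [1, 14, 6, 13, 11, 4]
Visit 1 → queue [14, 6, 13, 11, 4]
Visit 14 → queue [6, 13, 11, 4]
Visit 6 → queue [13, 11, 4]
Visit 13 → queue [11, 4]
Visit 11 → queue [4]
Visit 4 → queue []

18, 17, 16, 10, 7, 5, 8, 12, 9, 2, 15, 3, 1, 14, 6, 13, 11, 4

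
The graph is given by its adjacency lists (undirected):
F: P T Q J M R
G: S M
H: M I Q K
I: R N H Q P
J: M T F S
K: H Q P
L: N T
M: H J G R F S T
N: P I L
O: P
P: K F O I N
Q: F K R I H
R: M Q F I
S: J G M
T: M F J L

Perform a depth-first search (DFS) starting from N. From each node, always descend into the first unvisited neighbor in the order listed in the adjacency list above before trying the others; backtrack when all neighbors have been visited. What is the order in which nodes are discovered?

N → P → K → H → M → J → T → F → Q → R → I → L → S → G → O

Visit N
N → P
P → K
K → H
H → M
M → J
J → T
T → F
F → Q
Q → R
R → I
T → L
J → S
S → G
P → O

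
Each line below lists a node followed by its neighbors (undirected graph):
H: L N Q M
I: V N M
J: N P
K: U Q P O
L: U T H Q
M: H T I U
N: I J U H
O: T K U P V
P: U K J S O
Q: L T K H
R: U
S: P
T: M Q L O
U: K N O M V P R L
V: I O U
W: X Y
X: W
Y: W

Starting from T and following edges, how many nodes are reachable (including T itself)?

15

BFS from T visits: T, M, Q, L, O, H, I, U, K, P, V, N, R, J, S
Reachable nodes: 15 of 18 total.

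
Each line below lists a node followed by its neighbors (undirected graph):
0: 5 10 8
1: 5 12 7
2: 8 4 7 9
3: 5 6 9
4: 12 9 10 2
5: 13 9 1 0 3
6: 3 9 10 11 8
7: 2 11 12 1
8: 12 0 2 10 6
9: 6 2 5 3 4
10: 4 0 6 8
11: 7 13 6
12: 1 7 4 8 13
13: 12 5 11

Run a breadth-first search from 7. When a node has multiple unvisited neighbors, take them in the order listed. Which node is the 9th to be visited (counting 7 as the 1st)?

Visit 7; enqueue 2, 11, 12, 1 → queue [2, 11, 12, 1]
Visit 2; enqueue 8, 4, 9 → queue [11, 12, 1, 8, 4, 9]
Visit 11; enqueue 13, 6 → queue [12, 1, 8, 4, 9, 13, 6]
Visit 12 → queue [1, 8, 4, 9, 13, 6]
Visit 1; enqueue 5 → queue [8, 4, 9, 13, 6, 5]
Visit 8; enqueue 0, 10 → queue [4, 9, 13, 6, 5, 0, 10]
Visit 4 → queue [9, 13, 6, 5, 0, 10]
Visit 9; enqueue 3 → queue [13, 6, 5, 0, 10, 3]
Visit 13 → queue [6, 5, 0, 10, 3]
Visit 6 → queue [5, 0, 10, 3]
Visit 5 → queue [0, 10, 3]
Visit 0 → queue [10, 3]
Visit 10 → queue [3]
Visit 3 → queue []

Visit order: 7, 2, 11, 12, 1, 8, 4, 9, 13, 6, 5, 0, 10, 3

13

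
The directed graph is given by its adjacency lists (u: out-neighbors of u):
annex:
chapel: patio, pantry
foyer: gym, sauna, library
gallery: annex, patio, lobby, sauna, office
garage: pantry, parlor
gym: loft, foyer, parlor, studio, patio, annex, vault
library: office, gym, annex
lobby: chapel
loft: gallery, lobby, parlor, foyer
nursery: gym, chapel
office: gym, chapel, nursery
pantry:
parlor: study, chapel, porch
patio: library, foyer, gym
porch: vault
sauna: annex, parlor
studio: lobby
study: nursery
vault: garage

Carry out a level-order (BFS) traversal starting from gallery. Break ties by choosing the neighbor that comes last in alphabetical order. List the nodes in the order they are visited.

gallery → sauna → patio → office → lobby → annex → parlor → library → gym → foyer → nursery → chapel → study → porch → vault → studio → loft → pantry → garage

Visit gallery; enqueue sauna, patio, office, lobby, annex → queue [sauna, patio, office, lobby, annex]
Visit sauna; enqueue parlor → queue [patio, office, lobby, annex, parlor]
Visit patio; enqueue library, gym, foyer → queue [office, lobby, annex, parlor, library, gym, foyer]
Visit office; enqueue nursery, chapel → queue [lobby, annex, parlor, library, gym, foyer, nursery, chapel]
Visit lobby → queue [annex, parlor, library, gym, foyer, nursery, chapel]
Visit annex → queue [parlor, library, gym, foyer, nursery, chapel]
Visit parlor; enqueue study, porch → queue [library, gym, foyer, nursery, chapel, study, porch]
Visit library → queue [gym, foyer, nursery, chapel, study, porch]
Visit gym; enqueue vault, studio, loft → queue [foyer, nursery, chapel, study, porch, vault, studio, loft]
Visit foyer → queue [nursery, chapel, study, porch, vault, studio, loft]
Visit nursery → queue [chapel, study, porch, vault, studio, loft]
Visit chapel; enqueue pantry → queue [study, porch, vault, studio, loft, pantry]
Visit study → queue [porch, vault, studio, loft, pantry]
Visit porch → queue [vault, studio, loft, pantry]
Visit vault; enqueue garage → queue [studio, loft, pantry, garage]
Visit studio → queue [loft, pantry, garage]
Visit loft → queue [pantry, garage]
Visit pantry → queue [garage]
Visit garage → queue []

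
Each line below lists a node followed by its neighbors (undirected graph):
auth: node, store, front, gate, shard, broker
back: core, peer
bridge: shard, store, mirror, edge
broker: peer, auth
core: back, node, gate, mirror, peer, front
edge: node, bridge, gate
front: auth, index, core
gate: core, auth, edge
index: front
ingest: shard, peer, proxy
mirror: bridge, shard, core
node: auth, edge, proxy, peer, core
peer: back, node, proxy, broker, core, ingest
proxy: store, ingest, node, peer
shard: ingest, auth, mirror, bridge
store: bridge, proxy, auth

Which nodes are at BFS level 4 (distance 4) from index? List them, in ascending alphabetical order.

Level 0: index
Level 1: front
Level 2: auth, core
Level 3: back, broker, gate, mirror, node, peer, shard, store
Level 4: bridge, edge, ingest, proxy

bridge, edge, ingest, proxy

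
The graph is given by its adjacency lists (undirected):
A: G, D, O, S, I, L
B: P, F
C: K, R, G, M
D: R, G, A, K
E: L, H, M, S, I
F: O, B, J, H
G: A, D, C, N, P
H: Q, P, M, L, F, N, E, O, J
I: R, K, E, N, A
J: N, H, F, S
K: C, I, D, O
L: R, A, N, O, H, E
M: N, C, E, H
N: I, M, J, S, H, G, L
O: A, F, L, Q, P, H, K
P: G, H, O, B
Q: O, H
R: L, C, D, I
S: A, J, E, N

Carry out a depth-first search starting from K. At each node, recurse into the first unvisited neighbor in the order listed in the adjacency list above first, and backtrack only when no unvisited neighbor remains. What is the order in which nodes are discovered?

K → C → R → L → A → G → D → N → I → E → H → Q → O → F → B → P → J → S → M

Visit K
K → C
C → R
R → L
L → A
A → G
G → D
G → N
N → I
I → E
E → H
H → Q
Q → O
O → F
F → B
B → P
F → J
J → S
H → M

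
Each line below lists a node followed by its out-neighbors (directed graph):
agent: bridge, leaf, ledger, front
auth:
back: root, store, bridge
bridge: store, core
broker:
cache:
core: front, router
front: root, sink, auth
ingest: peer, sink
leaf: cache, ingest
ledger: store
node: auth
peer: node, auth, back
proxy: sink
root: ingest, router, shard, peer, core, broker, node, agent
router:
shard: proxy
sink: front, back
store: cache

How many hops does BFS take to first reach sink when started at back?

3

Level 0: back
Level 1: bridge, root, store
Level 2: agent, broker, cache, core, ingest, node, peer, router, shard
Level 3: auth, front, leaf, ledger, proxy, sink
sink first appears at level 3.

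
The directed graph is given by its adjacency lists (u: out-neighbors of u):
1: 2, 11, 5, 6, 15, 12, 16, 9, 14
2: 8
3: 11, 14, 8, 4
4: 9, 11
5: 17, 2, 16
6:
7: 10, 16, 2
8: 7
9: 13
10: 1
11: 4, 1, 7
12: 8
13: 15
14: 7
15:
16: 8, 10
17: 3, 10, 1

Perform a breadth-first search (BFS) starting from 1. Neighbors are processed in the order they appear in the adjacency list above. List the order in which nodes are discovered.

1, 2, 11, 5, 6, 15, 12, 16, 9, 14, 8, 4, 7, 17, 10, 13, 3

Visit 1; enqueue 2, 11, 5, 6, 15, 12, 16, 9, 14 → queue [2, 11, 5, 6, 15, 12, 16, 9, 14]
Visit 2; enqueue 8 → queue [11, 5, 6, 15, 12, 16, 9, 14, 8]
Visit 11; enqueue 4, 7 → queue [5, 6, 15, 12, 16, 9, 14, 8, 4, 7]
Visit 5; enqueue 17 → queue [6, 15, 12, 16, 9, 14, 8, 4, 7, 17]
Visit 6 → queue [15, 12, 16, 9, 14, 8, 4, 7, 17]
Visit 15 → queue [12, 16, 9, 14, 8, 4, 7, 17]
Visit 12 → queue [16, 9, 14, 8, 4, 7, 17]
Visit 16; enqueue 10 → queue [9, 14, 8, 4, 7, 17, 10]
Visit 9; enqueue 13 → queue [14, 8, 4, 7, 17, 10, 13]
Visit 14 → queue [8, 4, 7, 17, 10, 13]
Visit 8 → queue [4, 7, 17, 10, 13]
Visit 4 → queue [7, 17, 10, 13]
Visit 7 → queue [17, 10, 13]
Visit 17; enqueue 3 → queue [10, 13, 3]
Visit 10 → queue [13, 3]
Visit 13 → queue [3]
Visit 3 → queue []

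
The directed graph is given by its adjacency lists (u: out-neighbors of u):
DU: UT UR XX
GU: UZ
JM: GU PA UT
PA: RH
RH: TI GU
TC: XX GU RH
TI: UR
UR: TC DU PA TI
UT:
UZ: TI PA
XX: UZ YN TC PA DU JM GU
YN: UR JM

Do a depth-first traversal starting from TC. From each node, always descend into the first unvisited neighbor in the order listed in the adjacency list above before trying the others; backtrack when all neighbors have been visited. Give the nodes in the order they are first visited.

TC → XX → UZ → TI → UR → DU → UT → PA → RH → GU → YN → JM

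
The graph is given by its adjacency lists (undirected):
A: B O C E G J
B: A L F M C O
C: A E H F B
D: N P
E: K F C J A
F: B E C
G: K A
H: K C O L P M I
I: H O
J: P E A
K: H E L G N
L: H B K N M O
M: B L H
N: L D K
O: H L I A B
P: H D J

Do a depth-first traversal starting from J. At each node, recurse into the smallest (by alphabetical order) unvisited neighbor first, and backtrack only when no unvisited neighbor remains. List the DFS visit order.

J, A, B, C, E, F, K, G, H, I, O, L, M, N, D, P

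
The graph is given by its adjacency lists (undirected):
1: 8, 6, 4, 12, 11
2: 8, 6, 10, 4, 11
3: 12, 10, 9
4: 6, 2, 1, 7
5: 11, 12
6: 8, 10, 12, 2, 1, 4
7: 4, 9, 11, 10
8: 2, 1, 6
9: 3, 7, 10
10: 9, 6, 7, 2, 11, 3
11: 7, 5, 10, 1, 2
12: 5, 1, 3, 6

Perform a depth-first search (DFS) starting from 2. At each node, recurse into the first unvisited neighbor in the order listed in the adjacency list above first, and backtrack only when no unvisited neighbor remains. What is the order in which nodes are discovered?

2 → 8 → 1 → 6 → 10 → 9 → 3 → 12 → 5 → 11 → 7 → 4

Visit 2
2 → 8
8 → 1
1 → 6
6 → 10
10 → 9
9 → 3
3 → 12
12 → 5
5 → 11
11 → 7
7 → 4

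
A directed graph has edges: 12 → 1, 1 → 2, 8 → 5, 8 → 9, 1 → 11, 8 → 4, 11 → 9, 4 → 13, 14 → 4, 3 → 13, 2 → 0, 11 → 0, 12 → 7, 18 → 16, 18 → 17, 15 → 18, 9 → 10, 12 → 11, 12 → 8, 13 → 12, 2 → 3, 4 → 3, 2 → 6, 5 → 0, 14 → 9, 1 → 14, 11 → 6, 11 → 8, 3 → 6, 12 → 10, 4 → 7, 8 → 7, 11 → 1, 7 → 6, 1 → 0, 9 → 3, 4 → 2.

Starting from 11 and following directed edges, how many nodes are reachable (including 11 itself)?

15

BFS from 11 visits: 11, 9, 8, 6, 1, 0, 10, 3, 7, 5, 4, 14, 2, 13, 12
Reachable nodes: 15 of 19 total.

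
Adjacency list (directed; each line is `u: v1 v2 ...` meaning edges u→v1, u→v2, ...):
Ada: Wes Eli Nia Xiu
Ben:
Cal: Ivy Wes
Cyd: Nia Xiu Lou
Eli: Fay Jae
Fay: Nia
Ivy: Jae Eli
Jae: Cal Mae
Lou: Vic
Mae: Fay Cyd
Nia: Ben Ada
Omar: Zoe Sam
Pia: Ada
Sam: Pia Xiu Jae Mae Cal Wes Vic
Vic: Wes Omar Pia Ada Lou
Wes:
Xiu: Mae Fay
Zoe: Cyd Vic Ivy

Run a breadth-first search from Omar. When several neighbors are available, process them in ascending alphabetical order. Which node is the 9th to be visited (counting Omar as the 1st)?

Wes

Visit Omar; enqueue Sam, Zoe → queue [Sam, Zoe]
Visit Sam; enqueue Cal, Jae, Mae, Pia, Vic, Wes, Xiu → queue [Zoe, Cal, Jae, Mae, Pia, Vic, Wes, Xiu]
Visit Zoe; enqueue Cyd, Ivy → queue [Cal, Jae, Mae, Pia, Vic, Wes, Xiu, Cyd, Ivy]
Visit Cal → queue [Jae, Mae, Pia, Vic, Wes, Xiu, Cyd, Ivy]
Visit Jae → queue [Mae, Pia, Vic, Wes, Xiu, Cyd, Ivy]
Visit Mae; enqueue Fay → queue [Pia, Vic, Wes, Xiu, Cyd, Ivy, Fay]
Visit Pia; enqueue Ada → queue [Vic, Wes, Xiu, Cyd, Ivy, Fay, Ada]
Visit Vic; enqueue Lou → queue [Wes, Xiu, Cyd, Ivy, Fay, Ada, Lou]
Visit Wes → queue [Xiu, Cyd, Ivy, Fay, Ada, Lou]
Visit Xiu → queue [Cyd, Ivy, Fay, Ada, Lou]
Visit Cyd; enqueue Nia → queue [Ivy, Fay, Ada, Lou, Nia]
Visit Ivy; enqueue Eli → queue [Fay, Ada, Lou, Nia, Eli]
Visit Fay → queue [Ada, Lou, Nia, Eli]
Visit Ada → queue [Lou, Nia, Eli]
Visit Lou → queue [Nia, Eli]
Visit Nia; enqueue Ben → queue [Eli, Ben]
Visit Eli → queue [Ben]
Visit Ben → queue []

Visit order: Omar, Sam, Zoe, Cal, Jae, Mae, Pia, Vic, Wes, Xiu, Cyd, Ivy, Fay, Ada, Lou, Nia, Eli, Ben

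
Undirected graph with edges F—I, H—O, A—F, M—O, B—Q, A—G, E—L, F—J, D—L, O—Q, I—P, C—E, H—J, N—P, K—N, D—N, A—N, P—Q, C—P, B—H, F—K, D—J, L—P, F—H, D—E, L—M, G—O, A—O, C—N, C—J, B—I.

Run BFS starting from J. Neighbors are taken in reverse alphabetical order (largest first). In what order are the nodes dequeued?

Visit J; enqueue H, F, D, C → queue [H, F, D, C]
Visit H; enqueue O, B → queue [F, D, C, O, B]
Visit F; enqueue K, I, A → queue [D, C, O, B, K, I, A]
Visit D; enqueue N, L, E → queue [C, O, B, K, I, A, N, L, E]
Visit C; enqueue P → queue [O, B, K, I, A, N, L, E, P]
Visit O; enqueue Q, M, G → queue [B, K, I, A, N, L, E, P, Q, M, G]
Visit B → queue [K, I, A, N, L, E, P, Q, M, G]
Visit K → queue [I, A, N, L, E, P, Q, M, G]
Visit I → queue [A, N, L, E, P, Q, M, G]
Visit A → queue [N, L, E, P, Q, M, G]
Visit N → queue [L, E, P, Q, M, G]
Visit L → queue [E, P, Q, M, G]
Visit E → queue [P, Q, M, G]
Visit P → queue [Q, M, G]
Visit Q → queue [M, G]
Visit M → queue [G]
Visit G → queue []

J, H, F, D, C, O, B, K, I, A, N, L, E, P, Q, M, G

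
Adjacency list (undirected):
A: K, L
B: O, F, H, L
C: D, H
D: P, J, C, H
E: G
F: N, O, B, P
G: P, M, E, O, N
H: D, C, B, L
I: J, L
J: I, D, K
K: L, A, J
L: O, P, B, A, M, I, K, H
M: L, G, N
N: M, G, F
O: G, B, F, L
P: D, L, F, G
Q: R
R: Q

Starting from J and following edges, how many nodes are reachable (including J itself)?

16

BFS from J visits: J, I, D, K, L, P, C, H, A, O, B, M, F, G, N, E
Reachable nodes: 16 of 18 total.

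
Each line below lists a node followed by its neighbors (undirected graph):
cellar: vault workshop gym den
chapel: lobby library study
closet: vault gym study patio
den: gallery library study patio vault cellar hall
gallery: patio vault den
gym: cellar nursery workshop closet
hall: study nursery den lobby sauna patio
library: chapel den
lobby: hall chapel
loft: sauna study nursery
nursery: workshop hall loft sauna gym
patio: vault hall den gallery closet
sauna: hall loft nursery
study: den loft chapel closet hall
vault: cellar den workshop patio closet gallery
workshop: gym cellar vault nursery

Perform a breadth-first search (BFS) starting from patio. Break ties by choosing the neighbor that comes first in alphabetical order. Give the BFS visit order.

patio, closet, den, gallery, hall, vault, gym, study, cellar, library, lobby, nursery, sauna, workshop, chapel, loft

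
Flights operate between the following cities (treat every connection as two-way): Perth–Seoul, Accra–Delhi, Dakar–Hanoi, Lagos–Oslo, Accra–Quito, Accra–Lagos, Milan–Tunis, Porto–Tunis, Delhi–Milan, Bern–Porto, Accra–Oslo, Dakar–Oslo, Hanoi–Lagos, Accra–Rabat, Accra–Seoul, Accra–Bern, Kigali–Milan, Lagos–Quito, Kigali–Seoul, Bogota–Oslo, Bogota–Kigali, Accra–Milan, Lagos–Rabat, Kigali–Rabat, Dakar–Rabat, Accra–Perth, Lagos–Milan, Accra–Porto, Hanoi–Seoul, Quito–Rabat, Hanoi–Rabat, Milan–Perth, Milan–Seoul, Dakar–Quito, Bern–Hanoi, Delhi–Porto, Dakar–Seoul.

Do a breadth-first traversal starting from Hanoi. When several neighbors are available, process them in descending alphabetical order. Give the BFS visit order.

Visit Hanoi; enqueue Seoul, Rabat, Lagos, Dakar, Bern → queue [Seoul, Rabat, Lagos, Dakar, Bern]
Visit Seoul; enqueue Perth, Milan, Kigali, Accra → queue [Rabat, Lagos, Dakar, Bern, Perth, Milan, Kigali, Accra]
Visit Rabat; enqueue Quito → queue [Lagos, Dakar, Bern, Perth, Milan, Kigali, Accra, Quito]
Visit Lagos; enqueue Oslo → queue [Dakar, Bern, Perth, Milan, Kigali, Accra, Quito, Oslo]
Visit Dakar → queue [Bern, Perth, Milan, Kigali, Accra, Quito, Oslo]
Visit Bern; enqueue Porto → queue [Perth, Milan, Kigali, Accra, Quito, Oslo, Porto]
Visit Perth → queue [Milan, Kigali, Accra, Quito, Oslo, Porto]
Visit Milan; enqueue Tunis, Delhi → queue [Kigali, Accra, Quito, Oslo, Porto, Tunis, Delhi]
Visit Kigali; enqueue Bogota → queue [Accra, Quito, Oslo, Porto, Tunis, Delhi, Bogota]
Visit Accra → queue [Quito, Oslo, Porto, Tunis, Delhi, Bogota]
Visit Quito → queue [Oslo, Porto, Tunis, Delhi, Bogota]
Visit Oslo → queue [Porto, Tunis, Delhi, Bogota]
Visit Porto → queue [Tunis, Delhi, Bogota]
Visit Tunis → queue [Delhi, Bogota]
Visit Delhi → queue [Bogota]
Visit Bogota → queue []

Hanoi, Seoul, Rabat, Lagos, Dakar, Bern, Perth, Milan, Kigali, Accra, Quito, Oslo, Porto, Tunis, Delhi, Bogota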